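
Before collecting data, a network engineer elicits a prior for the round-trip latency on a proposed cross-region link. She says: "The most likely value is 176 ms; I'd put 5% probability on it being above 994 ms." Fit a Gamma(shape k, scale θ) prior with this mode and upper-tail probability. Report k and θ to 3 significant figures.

Gamma(k,θ) with k>1 has mode (k−1)θ, so θ = 176/(k−1).
Need P(X < 994) = 0.95 with θ tied to k this way. Start at k = 2, θ = 176: P(X<994) ≈ 0.977.
Too high — lower k to spread out. Iterating converges to k ≈ 1.77.
Then θ = 176/(1.77−1) ≈ 227.

k ≈ 1.77, θ ≈ 227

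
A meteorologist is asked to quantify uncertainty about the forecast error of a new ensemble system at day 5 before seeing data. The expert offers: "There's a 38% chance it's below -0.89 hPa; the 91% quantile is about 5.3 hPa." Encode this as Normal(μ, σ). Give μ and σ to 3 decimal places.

μ = 0.259, σ = 3.760

The p-quantile of Normal(μ,σ) is μ + z_p·σ, with z_{0.38} = -0.3055 and z_{0.91} = 1.341.
Eliminate σ: μ = (z₂·x₁ − z₁·x₂)/(z₂ − z₁) = (1.341·-0.89 − (-0.3055)·5.3)/1.646 = 0.259.
Then σ = (x₂ − x₁)/(z₂ − z₁) = (5.3 − -0.89)/1.646 = 3.760.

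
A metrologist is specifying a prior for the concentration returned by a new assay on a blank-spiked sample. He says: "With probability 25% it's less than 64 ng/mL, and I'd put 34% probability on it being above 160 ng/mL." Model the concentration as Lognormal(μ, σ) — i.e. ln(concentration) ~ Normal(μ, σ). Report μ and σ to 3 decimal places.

If T ~ Lognormal(μ,σ) then ln T ~ Normal(μ,σ), so the p-quantile of ln T is μ + z_p·σ.
ln(64) = 4.159 and ln(160) = 5.075; z_{0.25} = -0.6745, z_{0.66} = 0.4125.
σ = (5.075 − 4.159)/(0.4125 − (-0.6745)) = 0.843.
μ = 4.159 − (-0.6745)·0.843 = 4.727.

μ ≈ 4.727, σ ≈ 0.843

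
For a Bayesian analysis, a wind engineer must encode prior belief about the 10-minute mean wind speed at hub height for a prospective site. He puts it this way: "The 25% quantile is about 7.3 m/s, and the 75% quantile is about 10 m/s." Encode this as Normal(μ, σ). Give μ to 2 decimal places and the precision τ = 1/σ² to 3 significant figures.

μ = 8.65, τ = 0.25

The p-quantile of Normal(μ,σ) is μ + z_p·σ, with z_{0.25} = -0.6745 and z_{0.75} = 0.6745.
Eliminate σ: μ = (z₂·x₁ − z₁·x₂)/(z₂ − z₁) = (0.6745·7.3 − (-0.6745)·10)/1.349 = 8.65.
Then σ = (x₂ − x₁)/(z₂ − z₁) = (10 − 7.3)/1.349 = 2.00.
Precision τ = 1/σ² = 1/2.002² = 0.25.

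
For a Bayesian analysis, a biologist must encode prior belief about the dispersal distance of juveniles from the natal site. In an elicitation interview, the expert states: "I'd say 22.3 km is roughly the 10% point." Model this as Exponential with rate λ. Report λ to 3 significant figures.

λ ≈ 0.00472

P(T < 22.3) = 1 − e^(−λ·22.3) = 0.1, so λ = −ln(1−0.1)/22.3 = −ln(0.9)/22.3 = 0.00472.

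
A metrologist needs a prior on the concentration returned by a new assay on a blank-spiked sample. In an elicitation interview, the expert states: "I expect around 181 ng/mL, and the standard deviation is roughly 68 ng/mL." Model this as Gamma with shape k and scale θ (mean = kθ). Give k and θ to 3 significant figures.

For Gamma(k, scale θ): mean = kθ, variance = kθ², so CV = 1/√k.
CV = SD/mean = 68/181 = 0.3757, hence k = 1/CV² = 7.08.
Then θ = mean/k = 181/7.08 = 25.5.

k ≈ 7.08, θ ≈ 25.5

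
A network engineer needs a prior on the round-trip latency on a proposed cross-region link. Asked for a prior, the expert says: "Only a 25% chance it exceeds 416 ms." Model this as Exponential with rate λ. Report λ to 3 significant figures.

λ ≈ 0.00333

P(T > 416.0) = e^(−λ·416.0) = 0.25, so λ = −ln(0.25)/416.0 = 0.00333.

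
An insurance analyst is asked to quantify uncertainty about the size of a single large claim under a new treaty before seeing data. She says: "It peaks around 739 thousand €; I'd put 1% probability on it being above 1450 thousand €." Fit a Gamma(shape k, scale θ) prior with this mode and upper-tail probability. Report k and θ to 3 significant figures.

Gamma(k,θ) with k>1 has mode (k−1)θ, so θ = 739/(k−1).
Need P(X < 1450) = 0.99 with θ tied to k this way. Start at k = 2, θ = 739: P(X<1450) ≈ 0.584.
Too low — raise k to concentrate. Iterating converges to k ≈ 11.9.
Then θ = 739/(11.9−1) ≈ 68.1.

k ≈ 11.9, θ ≈ 68.1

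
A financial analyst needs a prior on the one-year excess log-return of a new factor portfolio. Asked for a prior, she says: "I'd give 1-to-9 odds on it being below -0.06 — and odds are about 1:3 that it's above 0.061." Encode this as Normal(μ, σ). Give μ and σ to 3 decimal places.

For Normal(μ,σ), the p-quantile is μ + z_p·σ. Here z_{0.1} = -1.282, z_{0.75} = 0.6745.
So -0.06 = μ − 1.282σ and 0.061 = μ + 0.6745σ.
Subtracting: σ = (0.061 − -0.06)/(0.6745 − (-1.282)) = 0.062.
Then μ = -0.06 − (-1.282)·0.062 = 0.019.

μ = 0.019, σ = 0.062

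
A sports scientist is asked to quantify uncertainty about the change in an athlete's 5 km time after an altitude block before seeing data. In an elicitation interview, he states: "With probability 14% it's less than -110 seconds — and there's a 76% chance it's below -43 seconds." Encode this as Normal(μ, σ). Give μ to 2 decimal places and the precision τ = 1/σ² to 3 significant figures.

The p-quantile of Normal(μ,σ) is μ + z_p·σ, with z_{0.14} = -1.08 and z_{0.76} = 0.7063.
Eliminate σ: μ = (z₂·x₁ − z₁·x₂)/(z₂ − z₁) = (0.7063·-110 − (-1.08)·-43)/1.787 = -69.49.
Then σ = (x₂ − x₁)/(z₂ − z₁) = (-43 − -110)/1.787 = 37.50.
Precision τ = 1/σ² = 1/37.5² = 0.000711.

μ = -69.49, τ = 0.000711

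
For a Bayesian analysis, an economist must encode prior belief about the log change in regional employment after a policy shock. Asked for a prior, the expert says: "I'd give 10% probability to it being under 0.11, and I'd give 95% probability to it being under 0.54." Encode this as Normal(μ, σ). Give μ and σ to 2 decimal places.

For Normal(μ,σ), the p-quantile is μ + z_p·σ. Here z_{0.1} = -1.282, z_{0.95} = 1.645.
So 0.11 = μ − 1.282σ and 0.54 = μ + 1.645σ.
Subtracting: σ = (0.54 − 0.11)/(1.645 − (-1.282)) = 0.15.
Then μ = 0.11 − (-1.282)·0.15 = 0.30.

μ = 0.30, σ = 0.15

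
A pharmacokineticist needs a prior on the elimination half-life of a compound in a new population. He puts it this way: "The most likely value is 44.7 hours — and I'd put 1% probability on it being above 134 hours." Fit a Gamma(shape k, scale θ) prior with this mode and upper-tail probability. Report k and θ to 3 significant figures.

Gamma(k,θ) with k>1 has mode (k−1)θ, so θ = 44.7/(k−1).
Need P(X < 134) = 0.99 with θ tied to k this way. Start at k = 2, θ = 44.7: P(X<134) ≈ 0.801.
Too low — raise k to concentrate. Iterating converges to k ≈ 4.74.
Then θ = 44.7/(4.74−1) ≈ 12.

k ≈ 4.74, θ ≈ 12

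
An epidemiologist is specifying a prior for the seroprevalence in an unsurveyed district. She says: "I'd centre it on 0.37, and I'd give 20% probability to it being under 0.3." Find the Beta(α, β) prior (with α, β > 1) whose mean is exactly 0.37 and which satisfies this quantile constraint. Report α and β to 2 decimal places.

With mean 0.37 fixed, write α = 0.37s, β = 0.63s where s = α+β.
Need P(θ < 0.3) = 0.2 under Beta(0.37s, 0.63s). Normal approximation: (q−m)/√(m(1−m)/s) ≈ z_{0.2} = -0.842, so s ≈ 0.37·0.63·(-0.842)²/(0.3−0.37)² = 33.7.
At s = 33.7: P(θ<0.3) ≈ 0.203. Adjusting to match 0.2 gives s ≈ 34.42.
So α = 0.37·34.42 ≈ 12.74, β = 0.63·34.42 ≈ 21.69.

α ≈ 12.74, β ≈ 21.69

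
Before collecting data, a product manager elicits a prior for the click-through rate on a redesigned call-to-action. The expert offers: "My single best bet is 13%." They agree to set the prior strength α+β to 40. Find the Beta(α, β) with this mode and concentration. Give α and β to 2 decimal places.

For α,β > 1 the Beta mode is (α−1)/(α+β−2). With α+β = 40, the mode is (α−1)/38.
Set (α−1)/38 = 0.13 → α = 1 + 0.13·38 = 5.94.
β = 40 − α = 34.06.

α = 5.94, β = 34.06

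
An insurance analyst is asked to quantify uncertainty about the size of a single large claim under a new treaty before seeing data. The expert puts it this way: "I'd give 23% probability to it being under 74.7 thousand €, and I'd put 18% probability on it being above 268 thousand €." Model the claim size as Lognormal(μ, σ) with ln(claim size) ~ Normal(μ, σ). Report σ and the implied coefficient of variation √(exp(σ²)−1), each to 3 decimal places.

σ ≈ 0.772, CV ≈ 0.903

If T ~ Lognormal(μ,σ) then ln T ~ Normal(μ,σ), so the p-quantile of ln T is μ + z_p·σ.
ln(74.7) = 4.313 and ln(268) = 5.591; z_{0.23} = -0.7388, z_{0.82} = 0.9154.
σ = (5.591 − 4.313)/(0.9154 − (-0.7388)) = 0.772.
μ = 4.313 − (-0.7388)·0.772 = 4.884.
CV = √(exp(σ²)−1) = √(exp(0.5964)−1) = 0.903.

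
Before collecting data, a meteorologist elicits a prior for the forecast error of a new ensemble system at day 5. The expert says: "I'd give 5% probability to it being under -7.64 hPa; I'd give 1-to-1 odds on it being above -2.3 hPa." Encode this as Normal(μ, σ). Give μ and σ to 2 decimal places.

μ = -2.30, σ = 3.25

The p-quantile of Normal(μ,σ) is μ + z_p·σ, with z_{0.05} = -1.645 and z_{0.5} = 0.
Eliminate σ: μ = (z₂·x₁ − z₁·x₂)/(z₂ − z₁) = (0·-7.64 − (-1.645)·-2.3)/1.645 = -2.30.
Then σ = (x₂ − x₁)/(z₂ − z₁) = (-2.3 − -7.64)/1.645 = 3.25.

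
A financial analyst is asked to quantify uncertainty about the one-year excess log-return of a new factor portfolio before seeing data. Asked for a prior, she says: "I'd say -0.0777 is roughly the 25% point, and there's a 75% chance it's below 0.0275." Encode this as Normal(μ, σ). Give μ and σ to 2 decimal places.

μ = -0.03, σ = 0.08

For Normal(μ,σ), the p-quantile is μ + z_p·σ. Here z_{0.25} = -0.6745, z_{0.75} = 0.6745.
So -0.0777 = μ − 0.6745σ and 0.0275 = μ + 0.6745σ.
Subtracting: σ = (0.0275 − -0.0777)/(0.6745 − (-0.6745)) = 0.08.
Then μ = -0.0777 − (-0.6745)·0.08 = -0.03.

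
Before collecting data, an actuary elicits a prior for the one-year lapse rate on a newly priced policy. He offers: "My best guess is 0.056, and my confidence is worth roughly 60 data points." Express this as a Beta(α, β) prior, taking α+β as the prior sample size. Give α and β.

Under the effective-sample-size interpretation, Beta(α, β) has prior mean α/(α+β) and prior sample size α+β.
So α+β = 60 and α/(α+β) = 0.056, giving α = 0.056·60 = 3.36 and β = 60 − 3.36 = 56.64.

α = 3.36, β = 56.64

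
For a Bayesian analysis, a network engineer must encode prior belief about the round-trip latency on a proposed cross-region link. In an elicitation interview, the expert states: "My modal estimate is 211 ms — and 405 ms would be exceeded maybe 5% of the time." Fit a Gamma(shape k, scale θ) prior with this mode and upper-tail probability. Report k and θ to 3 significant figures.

k ≈ 7.54, θ ≈ 32.3

Gamma(k,θ) with k>1 has mode (k−1)θ, so θ = 211/(k−1).
Need P(X < 405) = 0.95 with θ tied to k this way. Start at k = 2, θ = 211: P(X<405) ≈ 0.572.
Too low — raise k to concentrate. Iterating converges to k ≈ 7.54.
Then θ = 211/(7.54−1) ≈ 32.3.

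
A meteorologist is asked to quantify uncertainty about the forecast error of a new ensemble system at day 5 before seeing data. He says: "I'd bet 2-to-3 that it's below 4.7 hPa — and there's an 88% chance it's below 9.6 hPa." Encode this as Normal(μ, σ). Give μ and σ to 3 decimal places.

The p-quantile of Normal(μ,σ) is μ + z_p·σ, with z_{0.4} = -0.2533 and z_{0.88} = 1.175.
Eliminate σ: μ = (z₂·x₁ − z₁·x₂)/(z₂ − z₁) = (1.175·4.7 − (-0.2533)·9.6)/1.428 = 5.569.
Then σ = (x₂ − x₁)/(z₂ − z₁) = (9.6 − 4.7)/1.428 = 3.431.

μ = 5.569, σ = 3.431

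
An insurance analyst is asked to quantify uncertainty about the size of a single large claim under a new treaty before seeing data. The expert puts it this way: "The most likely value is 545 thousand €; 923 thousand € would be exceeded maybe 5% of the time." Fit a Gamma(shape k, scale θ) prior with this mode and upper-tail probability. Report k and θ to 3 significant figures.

Gamma(k,θ) with k>1 has mode (k−1)θ, so θ = 545/(k−1).
Need P(X < 923) = 0.95 with θ tied to k this way. Start at k = 2, θ = 545: P(X<923) ≈ 0.505.
Too low — raise k to concentrate. Iterating converges to k ≈ 11.1.
Then θ = 545/(11.1−1) ≈ 54.2.

k ≈ 11.1, θ ≈ 54.2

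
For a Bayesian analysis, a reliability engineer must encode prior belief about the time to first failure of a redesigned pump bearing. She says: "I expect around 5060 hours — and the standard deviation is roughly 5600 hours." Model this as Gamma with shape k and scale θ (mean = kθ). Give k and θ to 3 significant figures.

k ≈ 0.816, θ ≈ 6200

For Gamma(k, scale θ): mean = kθ, variance = kθ², so CV = 1/√k.
CV = SD/mean = 5600/5060 = 1.107, hence k = 1/CV² = 0.816.
Then θ = mean/k = 5060/0.816 = 6200.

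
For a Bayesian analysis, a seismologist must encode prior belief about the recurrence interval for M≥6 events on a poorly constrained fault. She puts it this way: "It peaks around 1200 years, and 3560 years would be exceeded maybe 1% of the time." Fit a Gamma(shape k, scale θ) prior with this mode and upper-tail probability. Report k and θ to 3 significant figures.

k ≈ 4.82, θ ≈ 314

Gamma(k,θ) with k>1 has mode (k−1)θ, so θ = 1200/(k−1).
Need P(X < 3560) = 0.99 with θ tied to k this way. Start at k = 2, θ = 1200: P(X<3560) ≈ 0.796.
Too low — raise k to concentrate. Iterating converges to k ≈ 4.82.
Then θ = 1200/(4.82−1) ≈ 314.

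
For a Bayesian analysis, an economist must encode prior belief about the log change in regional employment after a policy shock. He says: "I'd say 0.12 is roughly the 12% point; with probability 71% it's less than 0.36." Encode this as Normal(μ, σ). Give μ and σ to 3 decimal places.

The p-quantile of Normal(μ,σ) is μ + z_p·σ, with z_{0.12} = -1.175 and z_{0.71} = 0.5534.
Eliminate σ: μ = (z₂·x₁ − z₁·x₂)/(z₂ − z₁) = (0.5534·0.12 − (-1.175)·0.36)/1.728 = 0.283.
Then σ = (x₂ − x₁)/(z₂ − z₁) = (0.36 − 0.12)/1.728 = 0.139.

μ = 0.283, σ = 0.139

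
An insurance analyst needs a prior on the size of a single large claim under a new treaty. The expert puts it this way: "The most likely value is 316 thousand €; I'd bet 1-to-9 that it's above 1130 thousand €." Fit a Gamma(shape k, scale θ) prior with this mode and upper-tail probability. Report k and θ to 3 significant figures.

Gamma(k,θ) with k>1 has mode (k−1)θ, so θ = 316/(k−1).
Need P(X < 1130) = 0.9 with θ tied to k this way. Start at k = 2, θ = 316: P(X<1130) ≈ 0.872.
Too low — raise k to concentrate. Iterating converges to k ≈ 2.15.
Then θ = 316/(2.15−1) ≈ 275.

k ≈ 2.15, θ ≈ 275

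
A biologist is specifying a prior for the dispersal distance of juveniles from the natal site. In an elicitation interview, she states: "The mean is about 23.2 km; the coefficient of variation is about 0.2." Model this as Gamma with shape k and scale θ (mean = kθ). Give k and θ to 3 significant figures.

k ≈ 25, θ ≈ 0.928

For Gamma(k, scale θ): mean = kθ, variance = kθ², so CV = 1/√k.
CV = 0.2, hence k = 1/CV² = 25.
Then θ = mean/k = 23.2/25 = 0.928.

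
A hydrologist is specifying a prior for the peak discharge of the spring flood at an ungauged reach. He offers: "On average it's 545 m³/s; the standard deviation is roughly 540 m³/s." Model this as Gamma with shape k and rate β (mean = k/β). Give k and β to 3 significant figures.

For Gamma(k, rate β): mean = k/β, variance = k/β², so CV = 1/√k.
CV = SD/mean = 540/545 = 0.9908, hence k = 1/CV² = 1.02.
Then β = k/mean = 1.02/545 = 0.00187.

k ≈ 1.02, β ≈ 0.00187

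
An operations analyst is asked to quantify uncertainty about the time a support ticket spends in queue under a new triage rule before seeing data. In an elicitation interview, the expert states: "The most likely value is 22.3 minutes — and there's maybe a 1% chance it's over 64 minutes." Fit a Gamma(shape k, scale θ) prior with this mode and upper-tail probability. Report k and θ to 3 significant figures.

Gamma(k,θ) with k>1 has mode (k−1)θ, so θ = 22.3/(k−1).
Need P(X < 64) = 0.99 with θ tied to k this way. Start at k = 2, θ = 22.3: P(X<64) ≈ 0.781.
Too low — raise k to concentrate. Iterating converges to k ≈ 5.09.
Then θ = 22.3/(5.09−1) ≈ 5.45.

k ≈ 5.09, θ ≈ 5.45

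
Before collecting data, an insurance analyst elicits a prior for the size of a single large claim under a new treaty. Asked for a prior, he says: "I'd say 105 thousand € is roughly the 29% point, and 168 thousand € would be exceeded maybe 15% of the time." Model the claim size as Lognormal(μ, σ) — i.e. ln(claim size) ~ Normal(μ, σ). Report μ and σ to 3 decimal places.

If T ~ Lognormal(μ,σ) then ln T ~ Normal(μ,σ), so the p-quantile of ln T is μ + z_p·σ.
ln(105) = 4.654 and ln(168) = 5.124; z_{0.29} = -0.5534, z_{0.85} = 1.036.
σ = (5.124 − 4.654)/(1.036 − (-0.5534)) = 0.296.
μ = 4.654 − (-0.5534)·0.296 = 4.818.

μ ≈ 4.818, σ ≈ 0.296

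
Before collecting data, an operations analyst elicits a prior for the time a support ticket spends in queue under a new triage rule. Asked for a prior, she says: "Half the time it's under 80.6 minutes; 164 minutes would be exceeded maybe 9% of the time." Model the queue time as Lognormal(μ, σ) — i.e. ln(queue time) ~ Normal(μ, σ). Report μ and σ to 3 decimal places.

μ ≈ 4.389, σ ≈ 0.530

If T ~ Lognormal(μ,σ) then ln T ~ Normal(μ,σ), so the p-quantile of ln T is μ + z_p·σ.
ln(80.6) = 4.389 and ln(164) = 5.1; z_{0.5} = 0, z_{0.91} = 1.341.
σ = (5.1 − 4.389)/(1.341 − (0)) = 0.530.
μ = 4.389 − (0)·0.530 = 4.389.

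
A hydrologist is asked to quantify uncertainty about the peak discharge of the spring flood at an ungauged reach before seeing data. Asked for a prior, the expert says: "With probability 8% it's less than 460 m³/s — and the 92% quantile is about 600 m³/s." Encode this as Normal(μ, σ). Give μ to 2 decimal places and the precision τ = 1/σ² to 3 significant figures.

μ = 530.00, τ = 0.000403

For Normal(μ,σ), the p-quantile is μ + z_p·σ. Here z_{0.08} = -1.405, z_{0.92} = 1.405.
So 460 = μ − 1.405σ and 600 = μ + 1.405σ.
Subtracting: σ = (600 − 460)/(1.405 − (-1.405)) = 49.82.
Then μ = 460 − (-1.405)·49.82 = 530.00.
Precision τ = 1/σ² = 1/49.82² = 0.000403.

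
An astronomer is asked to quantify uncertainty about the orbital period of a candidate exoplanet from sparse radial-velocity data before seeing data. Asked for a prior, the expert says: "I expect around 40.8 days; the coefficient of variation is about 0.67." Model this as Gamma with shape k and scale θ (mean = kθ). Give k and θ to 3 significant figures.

k ≈ 2.23, θ ≈ 18.3

For Gamma(k, scale θ): mean = kθ, variance = kθ², so CV = 1/√k.
CV = 0.67, hence k = 1/CV² = 2.23.
Then θ = mean/k = 40.8/2.23 = 18.3.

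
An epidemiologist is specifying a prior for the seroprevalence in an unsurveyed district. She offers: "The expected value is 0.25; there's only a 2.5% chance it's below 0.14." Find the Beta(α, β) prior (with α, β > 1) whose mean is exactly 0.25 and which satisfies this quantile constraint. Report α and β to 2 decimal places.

α ≈ 12.14, β ≈ 36.41

With mean 0.25 fixed, write α = 0.25s, β = 0.75s where s = α+β.
Need P(θ < 0.14) = 0.025 under Beta(0.25s, 0.75s). Normal approximation: (q−m)/√(m(1−m)/s) ≈ z_{0.025} = -1.96, so s ≈ 0.25·0.75·(-1.96)²/(0.14−0.25)² = 59.5.
At s = 59.5: P(θ<0.14) ≈ 0.014. Adjusting to match 0.025 gives s ≈ 48.55.
So α = 0.25·48.55 ≈ 12.14, β = 0.75·48.55 ≈ 36.41.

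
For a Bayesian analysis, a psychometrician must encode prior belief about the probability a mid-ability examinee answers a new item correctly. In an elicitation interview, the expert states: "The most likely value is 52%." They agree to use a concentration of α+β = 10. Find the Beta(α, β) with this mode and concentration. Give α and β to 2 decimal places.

For α,β > 1 the Beta mode is (α−1)/(α+β−2). With α+β = 10, the mode is (α−1)/8.
Set (α−1)/8 = 0.52 → α = 1 + 0.52·8 = 5.16.
β = 10 − α = 4.84.

α = 5.16, β = 4.84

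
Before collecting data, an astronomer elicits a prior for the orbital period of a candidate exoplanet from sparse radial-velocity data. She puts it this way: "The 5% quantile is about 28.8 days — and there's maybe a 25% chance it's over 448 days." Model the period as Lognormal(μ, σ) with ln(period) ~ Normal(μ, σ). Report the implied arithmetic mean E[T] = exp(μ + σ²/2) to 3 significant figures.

If T ~ Lognormal(μ,σ) then ln T ~ Normal(μ,σ), so the p-quantile of ln T is μ + z_p·σ.
ln(28.8) = 3.36 and ln(448) = 6.105; z_{0.05} = -1.645, z_{0.75} = 0.6745.
σ = (6.105 − 3.36)/(0.6745 − (-1.645)) = 1.183.
μ = 3.36 − (-1.645)·1.183 = 5.307.
E[T] = exp(μ + σ²/2) = exp(5.307 + 0.7001) = 406 days.

E[T] ≈ 406 days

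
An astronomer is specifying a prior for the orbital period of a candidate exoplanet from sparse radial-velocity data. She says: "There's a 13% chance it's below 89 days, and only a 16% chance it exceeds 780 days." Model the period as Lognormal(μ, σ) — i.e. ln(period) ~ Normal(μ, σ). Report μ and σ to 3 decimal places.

If T ~ Lognormal(μ,σ) then ln T ~ Normal(μ,σ), so the p-quantile of ln T is μ + z_p·σ.
ln(89) = 4.489 and ln(780) = 6.659; z_{0.13} = -1.126, z_{0.84} = 0.9945.
σ = (6.659 − 4.489)/(0.9945 − (-1.126)) = 1.023.
μ = 4.489 − (-1.126)·1.023 = 5.641.

μ ≈ 5.641, σ ≈ 1.023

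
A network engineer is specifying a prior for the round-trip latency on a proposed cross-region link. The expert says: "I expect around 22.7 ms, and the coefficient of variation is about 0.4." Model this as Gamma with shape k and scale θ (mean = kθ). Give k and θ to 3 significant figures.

For Gamma(k, scale θ): mean = kθ, variance = kθ², so CV = 1/√k.
CV = 0.4, hence k = 1/CV² = 6.25.
Then θ = mean/k = 22.7/6.25 = 3.63.

k ≈ 6.25, θ ≈ 3.63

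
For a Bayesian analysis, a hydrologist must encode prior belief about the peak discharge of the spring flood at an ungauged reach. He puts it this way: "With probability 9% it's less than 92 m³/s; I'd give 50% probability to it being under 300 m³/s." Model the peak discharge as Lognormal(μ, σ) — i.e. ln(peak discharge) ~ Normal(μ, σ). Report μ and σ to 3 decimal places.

μ ≈ 5.704, σ ≈ 0.882

If T ~ Lognormal(μ,σ) then ln T ~ Normal(μ,σ), so the p-quantile of ln T is μ + z_p·σ.
ln(92) = 4.522 and ln(300) = 5.704; z_{0.09} = -1.341, z_{0.5} = 0.
σ = (5.704 − 4.522)/(0 − (-1.341)) = 0.882.
μ = 4.522 − (-1.341)·0.882 = 5.704.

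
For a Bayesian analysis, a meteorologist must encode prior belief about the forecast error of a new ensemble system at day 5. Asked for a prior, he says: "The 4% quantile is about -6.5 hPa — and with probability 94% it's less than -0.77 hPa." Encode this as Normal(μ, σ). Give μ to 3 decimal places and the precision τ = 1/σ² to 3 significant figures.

μ = -3.465, τ = 0.333

The p-quantile of Normal(μ,σ) is μ + z_p·σ, with z_{0.04} = -1.751 and z_{0.94} = 1.555.
Eliminate σ: μ = (z₂·x₁ − z₁·x₂)/(z₂ − z₁) = (1.555·-6.5 − (-1.751)·-0.77)/3.305 = -3.465.
Then σ = (x₂ − x₁)/(z₂ − z₁) = (-0.77 − -6.5)/3.305 = 1.733.
Precision τ = 1/σ² = 1/1.733² = 0.333.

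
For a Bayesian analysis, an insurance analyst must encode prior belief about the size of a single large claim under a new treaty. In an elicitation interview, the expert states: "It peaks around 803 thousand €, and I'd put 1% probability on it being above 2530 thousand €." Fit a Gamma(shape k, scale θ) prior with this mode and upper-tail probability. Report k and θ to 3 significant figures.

k ≈ 4.38, θ ≈ 238

Gamma(k,θ) with k>1 has mode (k−1)θ, so θ = 803/(k−1).
Need P(X < 2530) = 0.99 with θ tied to k this way. Start at k = 2, θ = 803: P(X<2530) ≈ 0.822.
Too low — raise k to concentrate. Iterating converges to k ≈ 4.38.
Then θ = 803/(4.38−1) ≈ 238.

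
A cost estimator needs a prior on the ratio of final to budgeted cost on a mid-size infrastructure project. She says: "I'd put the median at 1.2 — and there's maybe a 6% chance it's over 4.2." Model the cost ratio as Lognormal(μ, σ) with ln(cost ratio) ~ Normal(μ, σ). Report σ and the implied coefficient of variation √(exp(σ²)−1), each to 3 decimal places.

If T ~ Lognormal(μ,σ) then ln T ~ Normal(μ,σ), so the p-quantile of ln T is μ + z_p·σ.
ln(1.2) = 0.1823 and ln(4.2) = 1.435; z_{0.5} = 0, z_{0.94} = 1.555.
σ = (1.435 − 0.1823)/(1.555 − (0)) = 0.806.
μ = 0.1823 − (0)·0.806 = 0.182.
CV = √(exp(σ²)−1) = √(exp(0.6492)−1) = 0.956.

σ ≈ 0.806, CV ≈ 0.956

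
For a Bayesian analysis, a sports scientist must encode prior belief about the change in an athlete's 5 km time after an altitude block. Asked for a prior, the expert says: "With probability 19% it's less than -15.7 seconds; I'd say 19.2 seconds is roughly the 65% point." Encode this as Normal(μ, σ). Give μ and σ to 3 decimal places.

μ = 8.554, σ = 27.628

The p-quantile of Normal(μ,σ) is μ + z_p·σ, with z_{0.19} = -0.8779 and z_{0.65} = 0.3853.
Eliminate σ: μ = (z₂·x₁ − z₁·x₂)/(z₂ − z₁) = (0.3853·-15.7 − (-0.8779)·19.2)/1.263 = 8.554.
Then σ = (x₂ − x₁)/(z₂ − z₁) = (19.2 − -15.7)/1.263 = 27.628.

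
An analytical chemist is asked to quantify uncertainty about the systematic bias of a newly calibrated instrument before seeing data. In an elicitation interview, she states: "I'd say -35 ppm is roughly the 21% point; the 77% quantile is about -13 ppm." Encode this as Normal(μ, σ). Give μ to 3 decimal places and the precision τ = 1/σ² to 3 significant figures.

μ = -23.519, τ = 0.00493

For Normal(μ,σ), the p-quantile is μ + z_p·σ. Here z_{0.21} = -0.8064, z_{0.77} = 0.7388.
So -35 = μ − 0.8064σ and -13 = μ + 0.7388σ.
Subtracting: σ = (-13 − -35)/(0.7388 − (-0.8064)) = 14.237.
Then μ = -35 − (-0.8064)·14.237 = -23.519.
Precision τ = 1/σ² = 1/14.24² = 0.00493.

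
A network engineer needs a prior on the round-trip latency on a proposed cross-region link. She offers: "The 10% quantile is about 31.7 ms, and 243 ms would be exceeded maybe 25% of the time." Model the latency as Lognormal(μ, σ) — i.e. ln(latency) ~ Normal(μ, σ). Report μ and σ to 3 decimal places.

μ ≈ 4.791, σ ≈ 1.041

If T ~ Lognormal(μ,σ) then ln T ~ Normal(μ,σ), so the p-quantile of ln T is μ + z_p·σ.
ln(31.7) = 3.456 and ln(243) = 5.493; z_{0.1} = -1.282, z_{0.75} = 0.6745.
σ = (5.493 − 3.456)/(0.6745 − (-1.282)) = 1.041.
μ = 3.456 − (-1.282)·1.041 = 4.791.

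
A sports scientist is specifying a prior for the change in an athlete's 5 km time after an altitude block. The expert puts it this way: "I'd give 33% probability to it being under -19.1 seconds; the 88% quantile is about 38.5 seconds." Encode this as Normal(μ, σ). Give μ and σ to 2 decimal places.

For Normal(μ,σ), the p-quantile is μ + z_p·σ. Here z_{0.33} = -0.4399, z_{0.88} = 1.175.
So -19.1 = μ − 0.4399σ and 38.5 = μ + 1.175σ.
Subtracting: σ = (38.5 − -19.1)/(1.175 − (-0.4399)) = 35.67.
Then μ = -19.1 − (-0.4399)·35.67 = -3.41.

μ = -3.41, σ = 35.67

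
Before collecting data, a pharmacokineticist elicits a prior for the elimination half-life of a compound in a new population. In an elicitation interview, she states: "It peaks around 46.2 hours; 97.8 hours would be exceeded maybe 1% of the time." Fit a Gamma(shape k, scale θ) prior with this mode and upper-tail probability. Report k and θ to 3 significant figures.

k ≈ 9.64, θ ≈ 5.35

Gamma(k,θ) with k>1 has mode (k−1)θ, so θ = 46.2/(k−1).
Need P(X < 97.8) = 0.99 with θ tied to k this way. Start at k = 2, θ = 46.2: P(X<97.8) ≈ 0.625.
Too low — raise k to concentrate. Iterating converges to k ≈ 9.64.
Then θ = 46.2/(9.64−1) ≈ 5.35.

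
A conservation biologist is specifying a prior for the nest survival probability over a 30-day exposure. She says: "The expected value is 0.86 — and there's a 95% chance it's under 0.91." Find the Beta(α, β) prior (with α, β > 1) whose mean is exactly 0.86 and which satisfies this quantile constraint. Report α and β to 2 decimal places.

α ≈ 95.54, β ≈ 15.55

With mean 0.86 fixed, write α = 0.86s, β = 0.14s where s = α+β.
Need P(θ < 0.91) = 0.95 under Beta(0.86s, 0.14s). Normal approximation: (q−m)/√(m(1−m)/s) ≈ z_{0.95} = 1.64, so s ≈ 0.86·0.14·(1.64)²/(0.91−0.86)² = 130.3.
At s = 130.3: P(θ<0.91) ≈ 0.963. Adjusting to match 0.95 gives s ≈ 111.09.
So α = 0.86·111.09 ≈ 95.54, β = 0.14·111.09 ≈ 15.55.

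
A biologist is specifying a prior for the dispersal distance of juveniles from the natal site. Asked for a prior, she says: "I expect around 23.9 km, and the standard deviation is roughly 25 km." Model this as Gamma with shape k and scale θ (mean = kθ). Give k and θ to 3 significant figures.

For Gamma(k, scale θ): mean = kθ, variance = kθ², so CV = 1/√k.
CV = SD/mean = 25/23.9 = 1.046, hence k = 1/CV² = 0.914.
Then θ = mean/k = 23.9/0.914 = 26.2.

k ≈ 0.914, θ ≈ 26.2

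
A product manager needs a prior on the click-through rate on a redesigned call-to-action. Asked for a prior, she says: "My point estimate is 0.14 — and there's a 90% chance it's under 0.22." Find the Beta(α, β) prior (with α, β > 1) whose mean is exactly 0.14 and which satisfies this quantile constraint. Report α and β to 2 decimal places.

With mean 0.14 fixed, write α = 0.14s, β = 0.86s where s = α+β.
Need P(θ < 0.22) = 0.9 under Beta(0.14s, 0.86s). Normal approximation: (q−m)/√(m(1−m)/s) ≈ z_{0.9} = 1.28, so s ≈ 0.14·0.86·(1.28)²/(0.22−0.14)² = 30.9.
At s = 30.9: P(θ<0.22) ≈ 0.893. Adjusting to match 0.9 gives s ≈ 33.30.
So α = 0.14·33.30 ≈ 4.66, β = 0.86·33.30 ≈ 28.64.

α ≈ 4.66, β ≈ 28.64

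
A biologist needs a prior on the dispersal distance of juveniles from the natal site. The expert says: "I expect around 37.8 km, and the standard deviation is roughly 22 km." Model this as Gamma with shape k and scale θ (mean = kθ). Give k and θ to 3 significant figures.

k ≈ 2.95, θ ≈ 12.8

For Gamma(k, scale θ): mean = kθ, variance = kθ², so CV = 1/√k.
CV = SD/mean = 22/37.8 = 0.582, hence k = 1/CV² = 2.95.
Then θ = mean/k = 37.8/2.95 = 12.8.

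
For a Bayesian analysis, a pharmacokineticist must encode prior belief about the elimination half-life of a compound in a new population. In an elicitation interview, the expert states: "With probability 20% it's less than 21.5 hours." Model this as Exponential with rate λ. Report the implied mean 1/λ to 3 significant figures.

mean ≈ 96.4 hours

P(T < 21.5) = 1 − e^(−λ·21.5) = 0.2, so λ = −ln(1−0.2)/21.5 = −ln(0.8)/21.5 = 0.0104.
Mean = 1/λ = 96.4 hours.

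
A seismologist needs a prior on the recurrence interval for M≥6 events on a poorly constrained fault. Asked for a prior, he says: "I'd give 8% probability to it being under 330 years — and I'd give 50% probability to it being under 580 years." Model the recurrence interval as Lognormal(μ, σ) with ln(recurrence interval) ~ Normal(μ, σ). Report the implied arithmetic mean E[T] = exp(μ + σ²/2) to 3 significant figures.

If T ~ Lognormal(μ,σ) then ln T ~ Normal(μ,σ), so the p-quantile of ln T is μ + z_p·σ.
ln(330) = 5.799 and ln(580) = 6.363; z_{0.08} = -1.405, z_{0.5} = 0.
σ = (6.363 − 5.799)/(0 − (-1.405)) = 0.401.
μ = 5.799 − (-1.405)·0.401 = 6.363.
E[T] = exp(μ + σ²/2) = exp(6.363 + 0.0805) = 629 years.

E[T] ≈ 629 years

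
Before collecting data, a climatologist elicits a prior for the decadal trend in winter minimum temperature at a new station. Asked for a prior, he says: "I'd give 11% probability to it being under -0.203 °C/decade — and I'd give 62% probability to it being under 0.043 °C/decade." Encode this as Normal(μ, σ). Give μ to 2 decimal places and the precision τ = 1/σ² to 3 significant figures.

For Normal(μ,σ), the p-quantile is μ + z_p·σ. Here z_{0.11} = -1.227, z_{0.62} = 0.3055.
So -0.203 = μ − 1.227σ and 0.043 = μ + 0.3055σ.
Subtracting: σ = (0.043 − -0.203)/(0.3055 − (-1.227)) = 0.16.
Then μ = -0.203 − (-1.227)·0.16 = -0.01.
Precision τ = 1/σ² = 1/0.1606² = 38.8.

μ = -0.01, τ = 38.8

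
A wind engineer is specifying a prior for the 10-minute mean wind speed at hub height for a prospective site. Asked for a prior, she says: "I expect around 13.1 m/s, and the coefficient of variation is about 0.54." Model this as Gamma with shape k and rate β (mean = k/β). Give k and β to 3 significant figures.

For Gamma(k, rate β): mean = k/β, variance = k/β², so CV = 1/√k.
CV = 0.54, hence k = 1/CV² = 3.43.
Then β = k/mean = 3.43/13.1 = 0.262.

k ≈ 3.43, β ≈ 0.262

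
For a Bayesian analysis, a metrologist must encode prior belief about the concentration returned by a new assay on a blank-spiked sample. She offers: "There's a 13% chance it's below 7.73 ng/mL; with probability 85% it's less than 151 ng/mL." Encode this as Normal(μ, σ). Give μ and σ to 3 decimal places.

μ = 82.344, σ = 66.242

The p-quantile of Normal(μ,σ) is μ + z_p·σ, with z_{0.13} = -1.126 and z_{0.85} = 1.036.
Eliminate σ: μ = (z₂·x₁ − z₁·x₂)/(z₂ − z₁) = (1.036·7.73 − (-1.126)·151)/2.163 = 82.344.
Then σ = (x₂ − x₁)/(z₂ − z₁) = (151 − 7.73)/2.163 = 66.242.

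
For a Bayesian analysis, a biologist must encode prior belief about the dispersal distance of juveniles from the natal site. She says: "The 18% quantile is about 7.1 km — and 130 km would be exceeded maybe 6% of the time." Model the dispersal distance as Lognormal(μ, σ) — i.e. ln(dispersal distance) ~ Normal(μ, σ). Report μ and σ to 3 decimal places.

μ ≈ 3.038, σ ≈ 1.177

If T ~ Lognormal(μ,σ) then ln T ~ Normal(μ,σ), so the p-quantile of ln T is μ + z_p·σ.
ln(7.1) = 1.96 and ln(130) = 4.868; z_{0.18} = -0.9154, z_{0.94} = 1.555.
σ = (4.868 − 1.96)/(1.555 − (-0.9154)) = 1.177.
μ = 1.96 − (-0.9154)·1.177 = 3.038.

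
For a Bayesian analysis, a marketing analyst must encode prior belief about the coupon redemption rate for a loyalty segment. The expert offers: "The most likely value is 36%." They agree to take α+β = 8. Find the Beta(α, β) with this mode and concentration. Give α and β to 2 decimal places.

For α,β > 1 the Beta mode is (α−1)/(α+β−2). With α+β = 8, the mode is (α−1)/6.
Set (α−1)/6 = 0.36 → α = 1 + 0.36·6 = 3.16.
β = 8 − α = 4.84.

α = 3.16, β = 4.84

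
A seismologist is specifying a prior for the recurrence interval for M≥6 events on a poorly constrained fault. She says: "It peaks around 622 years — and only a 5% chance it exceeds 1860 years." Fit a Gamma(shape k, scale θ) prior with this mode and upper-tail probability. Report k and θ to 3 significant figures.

k ≈ 3.21, θ ≈ 281

Gamma(k,θ) with k>1 has mode (k−1)θ, so θ = 622/(k−1).
Need P(X < 1860) = 0.95 with θ tied to k this way. Start at k = 2, θ = 622: P(X<1860) ≈ 0.799.
Too low — raise k to concentrate. Iterating converges to k ≈ 3.21.
Then θ = 622/(3.21−1) ≈ 281.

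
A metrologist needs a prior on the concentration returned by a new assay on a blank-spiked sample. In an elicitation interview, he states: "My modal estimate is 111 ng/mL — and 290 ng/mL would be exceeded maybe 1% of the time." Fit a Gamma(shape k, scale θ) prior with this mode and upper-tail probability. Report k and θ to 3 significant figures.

k ≈ 6.04, θ ≈ 22

Gamma(k,θ) with k>1 has mode (k−1)θ, so θ = 111/(k−1).
Need P(X < 290) = 0.99 with θ tied to k this way. Start at k = 2, θ = 111: P(X<290) ≈ 0.735.
Too low — raise k to concentrate. Iterating converges to k ≈ 6.04.
Then θ = 111/(6.04−1) ≈ 22.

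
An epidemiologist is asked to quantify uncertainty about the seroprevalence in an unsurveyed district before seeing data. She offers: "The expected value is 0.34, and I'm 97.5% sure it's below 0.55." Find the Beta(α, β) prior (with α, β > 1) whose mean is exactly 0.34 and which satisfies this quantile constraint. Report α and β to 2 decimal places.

α ≈ 7.13, β ≈ 13.84

With mean 0.34 fixed, write α = 0.34s, β = 0.66s where s = α+β.
Need P(θ < 0.55) = 0.975 under Beta(0.34s, 0.66s). Normal approximation: (q−m)/√(m(1−m)/s) ≈ z_{0.975} = 1.96, so s ≈ 0.34·0.66·(1.96)²/(0.55−0.34)² = 19.5.
At s = 19.5: P(θ<0.55) ≈ 0.971. Adjusting to match 0.975 gives s ≈ 20.97.
So α = 0.34·20.97 ≈ 7.13, β = 0.66·20.97 ≈ 13.84.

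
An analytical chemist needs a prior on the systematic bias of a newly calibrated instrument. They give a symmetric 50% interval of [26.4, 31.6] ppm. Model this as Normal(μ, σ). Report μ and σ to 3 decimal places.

A symmetric 50% interval runs μ ± z·σ with z = 0.6745.
Half-width = 2.6, so σ = 2.6/0.6745 = 3.855.
μ is the interval midpoint, 29.000.

μ = 29.000, σ = 3.855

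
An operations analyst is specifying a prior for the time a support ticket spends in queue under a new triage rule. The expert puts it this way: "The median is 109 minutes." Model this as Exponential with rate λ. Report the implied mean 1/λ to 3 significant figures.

mean ≈ 157 minutes

Exponential median = ln 2 / λ, so λ = ln 2 / 109.0 = 0.00636.
Mean = 1/λ = 157 minutes.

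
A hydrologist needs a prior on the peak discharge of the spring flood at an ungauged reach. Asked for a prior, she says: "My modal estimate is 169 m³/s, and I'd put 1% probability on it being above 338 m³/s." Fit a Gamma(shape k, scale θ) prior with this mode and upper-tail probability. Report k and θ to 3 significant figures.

k ≈ 11.2, θ ≈ 16.5

Gamma(k,θ) with k>1 has mode (k−1)θ, so θ = 169/(k−1).
Need P(X < 338) = 0.99 with θ tied to k this way. Start at k = 2, θ = 169: P(X<338) ≈ 0.594.
Too low — raise k to concentrate. Iterating converges to k ≈ 11.2.
Then θ = 169/(11.2−1) ≈ 16.5.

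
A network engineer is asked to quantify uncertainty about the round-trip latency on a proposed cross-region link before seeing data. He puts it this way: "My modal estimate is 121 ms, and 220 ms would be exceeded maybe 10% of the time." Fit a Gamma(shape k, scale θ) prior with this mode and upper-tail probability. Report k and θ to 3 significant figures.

Gamma(k,θ) with k>1 has mode (k−1)θ, so θ = 121/(k−1).
Need P(X < 220) = 0.9 with θ tied to k this way. Start at k = 2, θ = 121: P(X<220) ≈ 0.543.
Too low — raise k to concentrate. Iterating converges to k ≈ 6.33.
Then θ = 121/(6.33−1) ≈ 22.7.

k ≈ 6.33, θ ≈ 22.7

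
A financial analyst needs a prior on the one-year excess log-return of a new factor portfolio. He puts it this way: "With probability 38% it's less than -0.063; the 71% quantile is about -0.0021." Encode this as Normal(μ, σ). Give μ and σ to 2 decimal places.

μ = -0.04, σ = 0.07

The p-quantile of Normal(μ,σ) is μ + z_p·σ, with z_{0.38} = -0.3055 and z_{0.71} = 0.5534.
Eliminate σ: μ = (z₂·x₁ − z₁·x₂)/(z₂ − z₁) = (0.5534·-0.063 − (-0.3055)·-0.0021)/0.8589 = -0.04.
Then σ = (x₂ − x₁)/(z₂ − z₁) = (-0.0021 − -0.063)/0.8589 = 0.07.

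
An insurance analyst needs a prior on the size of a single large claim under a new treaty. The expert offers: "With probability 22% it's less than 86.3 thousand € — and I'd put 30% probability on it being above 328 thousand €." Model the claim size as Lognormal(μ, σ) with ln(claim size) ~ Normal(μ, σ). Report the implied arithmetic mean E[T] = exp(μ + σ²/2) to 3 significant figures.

If T ~ Lognormal(μ,σ) then ln T ~ Normal(μ,σ), so the p-quantile of ln T is μ + z_p·σ.
ln(86.3) = 4.458 and ln(328) = 5.793; z_{0.22} = -0.7722, z_{0.7} = 0.5244.
σ = (5.793 − 4.458)/(0.5244 − (-0.7722)) = 1.030.
μ = 4.458 − (-0.7722)·1.030 = 5.253.
E[T] = exp(μ + σ²/2) = exp(5.253 + 0.5302) = 325 thousand €.

E[T] ≈ 325 thousand €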